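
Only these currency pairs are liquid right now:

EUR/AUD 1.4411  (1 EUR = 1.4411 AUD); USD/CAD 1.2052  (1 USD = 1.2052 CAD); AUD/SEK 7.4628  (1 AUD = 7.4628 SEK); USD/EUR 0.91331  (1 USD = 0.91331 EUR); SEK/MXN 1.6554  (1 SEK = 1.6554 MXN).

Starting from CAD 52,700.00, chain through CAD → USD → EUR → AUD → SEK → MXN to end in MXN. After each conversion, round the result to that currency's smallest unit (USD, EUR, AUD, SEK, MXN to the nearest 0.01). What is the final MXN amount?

CAD 52,700.00 ÷ 1.2052 = USD 43,727.18
USD 43,727.18 × 0.91331 = EUR 39,936.47
EUR 39,936.47 × 1.4411 = AUD 57,552.45
AUD 57,552.45 × 7.4628 = SEK 429,502.42
SEK 429,502.42 × 1.6554 = MXN 710,998.31

MXN 710,998.31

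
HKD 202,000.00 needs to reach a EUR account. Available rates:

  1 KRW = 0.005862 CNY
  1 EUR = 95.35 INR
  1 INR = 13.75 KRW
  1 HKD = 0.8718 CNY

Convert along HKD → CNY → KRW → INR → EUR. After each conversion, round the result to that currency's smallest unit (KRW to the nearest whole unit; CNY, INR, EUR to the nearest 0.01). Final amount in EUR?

HKD 202,000.00 × 0.8718 = CNY 176,103.60
CNY 176,103.60 ÷ 0.005862 = KRW 30,041,556
KRW 30,041,556 ÷ 13.75 = INR 2,184,840.44
INR 2,184,840.44 ÷ 95.35 = EUR 22,913.90

EUR 22,913.90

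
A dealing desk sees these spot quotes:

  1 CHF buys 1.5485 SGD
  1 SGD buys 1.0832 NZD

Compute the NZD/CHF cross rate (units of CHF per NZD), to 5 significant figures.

1 NZD ÷ 1.0832 = 0.923191 SGD
0.923191 SGD ÷ 1.5485 = 0.596184 CHF

NZD/CHF = 0.59618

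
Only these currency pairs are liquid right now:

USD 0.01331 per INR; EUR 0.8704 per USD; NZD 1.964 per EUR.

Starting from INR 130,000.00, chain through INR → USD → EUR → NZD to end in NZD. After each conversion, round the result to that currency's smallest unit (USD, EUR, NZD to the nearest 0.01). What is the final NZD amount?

INR 130,000.00 × 0.01331 = USD 1,730.30
USD 1,730.30 × 0.8704 = EUR 1,506.05
EUR 1,506.05 × 1.964 = NZD 2,957.88

NZD 2,957.88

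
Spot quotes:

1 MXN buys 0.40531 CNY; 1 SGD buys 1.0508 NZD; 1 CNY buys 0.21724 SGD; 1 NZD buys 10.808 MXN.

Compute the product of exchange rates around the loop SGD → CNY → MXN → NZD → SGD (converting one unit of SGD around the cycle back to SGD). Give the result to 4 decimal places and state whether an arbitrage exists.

Around SGD → CNY → MXN → NZD → SGD: 1 ÷ 0.21724 ÷ 0.40531 ÷ 10.808 ÷ 1.0508 = 1.000017
Product ≈ 1 (deviation 0.002%, within rounding noise).

1.0000 (no arbitrage)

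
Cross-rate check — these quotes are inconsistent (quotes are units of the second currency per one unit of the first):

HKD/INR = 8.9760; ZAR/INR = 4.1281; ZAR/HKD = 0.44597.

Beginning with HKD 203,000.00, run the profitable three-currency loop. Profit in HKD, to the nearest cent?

Profitable loop is HKD → ZAR → INR → HKD:
HKD 203,000.00 ÷ 0.44597 = ZAR 455,187.57
ZAR 455,187.57 × 4.1281 = INR 1,879,059.80
INR 1,879,059.80 ÷ 8.9760 = HKD 209,342.67
Profit = HKD 209,342.67 − HKD 203,000.00

Profit: HKD 6,342.67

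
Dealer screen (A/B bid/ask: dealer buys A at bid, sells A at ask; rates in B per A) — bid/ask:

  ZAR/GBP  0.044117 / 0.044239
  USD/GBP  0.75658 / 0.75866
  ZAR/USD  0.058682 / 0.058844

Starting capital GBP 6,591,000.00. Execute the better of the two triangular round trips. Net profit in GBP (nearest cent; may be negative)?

Best loop GBP → ZAR → USD → GBP:
GBP 6,591,000.00 ÷ 0.044239 (buy ZAR at ask) = ZAR 148,986,188.66
ZAR 148,986,188.66 × 0.058682 (sell ZAR at bid) = USD 8,742,807.52
USD 8,742,807.52 × 0.75658 (sell USD at bid) = GBP 6,614,633.32

Net profit: GBP 23,633.32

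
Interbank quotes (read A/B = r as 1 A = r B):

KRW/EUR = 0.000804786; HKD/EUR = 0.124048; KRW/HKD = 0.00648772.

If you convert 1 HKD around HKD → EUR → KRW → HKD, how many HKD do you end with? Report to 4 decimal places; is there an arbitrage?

1.0000 (no arbitrage)

Around HKD → EUR → KRW → HKD: 1 × 0.124048 ÷ 0.000804786 × 0.00648772 = 1.000003
Product ≈ 1 (deviation 0.000%, within rounding noise).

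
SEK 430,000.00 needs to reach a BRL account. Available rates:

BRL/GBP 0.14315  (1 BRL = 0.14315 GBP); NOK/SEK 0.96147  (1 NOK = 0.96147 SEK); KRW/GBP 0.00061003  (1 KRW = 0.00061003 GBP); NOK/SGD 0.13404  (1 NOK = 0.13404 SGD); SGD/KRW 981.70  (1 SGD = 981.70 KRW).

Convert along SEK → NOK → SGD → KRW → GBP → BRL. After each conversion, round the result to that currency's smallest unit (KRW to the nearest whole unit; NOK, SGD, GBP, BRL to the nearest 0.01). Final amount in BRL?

SEK 430,000.00 ÷ 0.96147 = NOK 447,231.84
NOK 447,231.84 × 0.13404 = SGD 59,946.96
SGD 59,946.96 × 981.70 = KRW 58,849,931
KRW 58,849,931 × 0.00061003 = GBP 35,900.22
GBP 35,900.22 ÷ 0.14315 = BRL 250,787.43

BRL 250,787.43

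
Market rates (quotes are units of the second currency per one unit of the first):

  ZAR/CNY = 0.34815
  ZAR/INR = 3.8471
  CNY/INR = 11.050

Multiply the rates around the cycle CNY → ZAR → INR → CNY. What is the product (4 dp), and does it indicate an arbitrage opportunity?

1.0000 (no arbitrage)

Around CNY → ZAR → INR → CNY: 1 ÷ 0.34815 × 3.8471 ÷ 11.050 = 1.000011
Product ≈ 1 (deviation 0.001%, within rounding noise).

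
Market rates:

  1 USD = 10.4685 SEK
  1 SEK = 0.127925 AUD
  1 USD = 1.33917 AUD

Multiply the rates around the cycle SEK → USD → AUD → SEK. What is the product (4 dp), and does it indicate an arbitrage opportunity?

Around SEK → USD → AUD → SEK: 1 ÷ 10.4685 × 1.33917 ÷ 0.127925 = 0.999990
Product ≈ 1 (deviation 0.001%, within rounding noise).

1.0000 (no arbitrage)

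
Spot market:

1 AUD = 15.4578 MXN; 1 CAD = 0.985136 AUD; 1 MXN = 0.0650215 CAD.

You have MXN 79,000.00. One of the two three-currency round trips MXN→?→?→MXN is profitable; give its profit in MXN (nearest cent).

Profitable loop is MXN → AUD → CAD → MXN:
MXN 79,000.00 ÷ 15.4578 = AUD 5,110.69
AUD 5,110.69 ÷ 0.985136 = CAD 5,187.80
CAD 5,187.80 ÷ 0.0650215 = MXN 79,785.92
Profit = MXN 79,785.92 − MXN 79,000.00

Profit: MXN 785.92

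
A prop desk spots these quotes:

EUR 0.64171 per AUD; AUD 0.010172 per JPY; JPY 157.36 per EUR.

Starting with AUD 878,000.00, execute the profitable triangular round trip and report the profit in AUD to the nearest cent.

Profitable loop is AUD → EUR → JPY → AUD:
AUD 878,000.00 × 0.64171 = EUR 563,421.38
EUR 563,421.38 × 157.36 = JPY 88,659,988
JPY 88,659,988 × 0.010172 = AUD 901,849.40
Profit = AUD 901,849.40 − AUD 878,000.00

Profit: AUD 23,849.40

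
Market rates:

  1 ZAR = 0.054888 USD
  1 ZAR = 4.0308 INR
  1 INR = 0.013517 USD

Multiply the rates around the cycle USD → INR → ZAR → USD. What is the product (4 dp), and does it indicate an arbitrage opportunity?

1.0074 (arbitrage exists)

Around USD → INR → ZAR → USD: 1 ÷ 0.013517 ÷ 4.0308 × 0.054888 = 1.007409
Product > 1; profitable direction is USD → INR → ZAR → USD.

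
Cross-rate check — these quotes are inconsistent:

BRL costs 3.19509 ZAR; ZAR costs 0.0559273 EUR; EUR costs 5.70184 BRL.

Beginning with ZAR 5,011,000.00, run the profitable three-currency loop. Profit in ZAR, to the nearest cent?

Profit: ZAR 94,595.20

Profitable loop is ZAR → EUR → BRL → ZAR:
ZAR 5,011,000.00 × 0.0559273 = EUR 280,251.70
EUR 280,251.70 × 5.70184 = BRL 1,597,950.35
BRL 1,597,950.35 × 3.19509 = ZAR 5,105,595.20
Profit = ZAR 5,105,595.20 − ZAR 5,011,000.00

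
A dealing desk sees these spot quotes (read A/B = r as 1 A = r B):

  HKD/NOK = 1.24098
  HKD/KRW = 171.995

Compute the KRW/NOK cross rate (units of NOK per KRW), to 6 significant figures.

KRW/NOK = 0.00721521

1 KRW ÷ 171.995 = 0.00581412 HKD
0.00581412 HKD × 1.24098 = 0.00721521 NOK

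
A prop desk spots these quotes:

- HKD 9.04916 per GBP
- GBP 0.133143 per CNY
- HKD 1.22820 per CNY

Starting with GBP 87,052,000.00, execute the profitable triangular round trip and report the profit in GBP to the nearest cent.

Profit: GBP 1,688,371.19

Profitable loop is GBP → CNY → HKD → GBP:
GBP 87,052,000.00 ÷ 0.133143 = CNY 653,823,332.81
CNY 653,823,332.81 × 1.22820 = HKD 803,025,817.35
HKD 803,025,817.35 ÷ 9.04916 = GBP 88,740,371.19
Profit = GBP 88,740,371.19 − GBP 87,052,000.00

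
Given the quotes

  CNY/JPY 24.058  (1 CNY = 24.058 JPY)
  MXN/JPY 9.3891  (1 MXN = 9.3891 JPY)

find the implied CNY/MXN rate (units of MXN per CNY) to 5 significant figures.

CNY/MXN = 2.5623

1 CNY × 24.058 = 24.058 JPY
24.058 JPY ÷ 9.3891 = 2.56233 MXN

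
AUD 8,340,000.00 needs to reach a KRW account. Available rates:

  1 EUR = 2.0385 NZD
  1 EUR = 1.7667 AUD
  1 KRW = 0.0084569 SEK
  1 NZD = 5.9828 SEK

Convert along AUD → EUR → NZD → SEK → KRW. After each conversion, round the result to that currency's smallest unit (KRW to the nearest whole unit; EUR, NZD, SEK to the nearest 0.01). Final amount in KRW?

AUD 8,340,000.00 ÷ 1.7667 = EUR 4,720,665.65
EUR 4,720,665.65 × 2.0385 = NZD 9,623,076.93
NZD 9,623,076.93 × 5.9828 = SEK 57,572,944.66
SEK 57,572,944.66 ÷ 0.0084569 = KRW 6,807,807,194

KRW 6,807,807,194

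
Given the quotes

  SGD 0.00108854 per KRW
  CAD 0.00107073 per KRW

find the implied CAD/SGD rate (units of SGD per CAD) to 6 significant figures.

1 CAD ÷ 0.00107073 = 933.942 KRW
933.942 KRW × 0.00108854 = 1.01663 SGD

CAD/SGD = 1.01663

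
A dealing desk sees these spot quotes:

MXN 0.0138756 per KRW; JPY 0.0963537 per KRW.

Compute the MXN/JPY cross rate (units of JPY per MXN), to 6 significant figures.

1 MXN ÷ 0.0138756 = 72.069 KRW
72.069 KRW × 0.0963537 = 6.94411 JPY

MXN/JPY = 6.94411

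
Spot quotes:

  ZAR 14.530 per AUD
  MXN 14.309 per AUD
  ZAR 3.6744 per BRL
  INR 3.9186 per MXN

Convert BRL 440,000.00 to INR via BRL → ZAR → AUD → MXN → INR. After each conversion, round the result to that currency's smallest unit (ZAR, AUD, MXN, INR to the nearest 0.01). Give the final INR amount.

INR 6,238,981.55

BRL 440,000.00 × 3.6744 = ZAR 1,616,736.00
ZAR 1,616,736.00 ÷ 14.530 = AUD 111,268.82
AUD 111,268.82 × 14.309 = MXN 1,592,145.55
MXN 1,592,145.55 × 3.9186 = INR 6,238,981.55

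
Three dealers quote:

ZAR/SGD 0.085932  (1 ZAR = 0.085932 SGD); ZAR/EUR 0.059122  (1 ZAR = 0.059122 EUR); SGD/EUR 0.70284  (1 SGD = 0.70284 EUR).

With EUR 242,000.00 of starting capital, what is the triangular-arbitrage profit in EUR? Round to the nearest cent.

Profit: EUR 5,216.61

Profitable loop is EUR → ZAR → SGD → EUR:
EUR 242,000.00 ÷ 0.059122 = ZAR 4,093,230.95
ZAR 4,093,230.95 × 0.085932 = SGD 351,739.52
SGD 351,739.52 × 0.70284 = EUR 247,216.61
Profit = EUR 247,216.61 − EUR 242,000.00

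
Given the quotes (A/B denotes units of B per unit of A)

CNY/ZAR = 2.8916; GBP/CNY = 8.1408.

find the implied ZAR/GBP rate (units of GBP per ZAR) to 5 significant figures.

ZAR/GBP = 0.042481

1 ZAR ÷ 2.8916 = 0.345829 CNY
0.345829 CNY ÷ 8.1408 = 0.042481 GBP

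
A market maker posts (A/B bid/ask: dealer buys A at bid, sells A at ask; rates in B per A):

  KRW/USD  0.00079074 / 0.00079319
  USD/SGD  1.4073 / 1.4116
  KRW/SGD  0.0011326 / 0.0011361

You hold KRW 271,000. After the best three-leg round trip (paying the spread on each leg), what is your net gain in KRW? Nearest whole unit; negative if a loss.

Net profit: KRW 3,130

Best loop KRW → SGD → USD → KRW:
KRW 271,000 × 0.0011326 (sell KRW at bid) = SGD 306.93
SGD 306.93 ÷ 1.4116 (buy USD at ask) = USD 217.44
USD 217.44 ÷ 0.00079319 (buy KRW at ask) = KRW 274,130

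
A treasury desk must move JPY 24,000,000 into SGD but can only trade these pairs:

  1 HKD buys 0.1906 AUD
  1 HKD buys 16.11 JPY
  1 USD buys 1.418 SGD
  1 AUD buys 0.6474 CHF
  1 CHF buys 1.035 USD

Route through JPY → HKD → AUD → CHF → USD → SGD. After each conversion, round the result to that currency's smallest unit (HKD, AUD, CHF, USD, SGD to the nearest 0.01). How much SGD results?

JPY 24,000,000 ÷ 16.11 = HKD 1,489,757.91
HKD 1,489,757.91 × 0.1906 = AUD 283,947.86
AUD 283,947.86 × 0.6474 = CHF 183,827.84
CHF 183,827.84 × 1.035 = USD 190,261.81
USD 190,261.81 × 1.418 = SGD 269,791.25

SGD 269,791.25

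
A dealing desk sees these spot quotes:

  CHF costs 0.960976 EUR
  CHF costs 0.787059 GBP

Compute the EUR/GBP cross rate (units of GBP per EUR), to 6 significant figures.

EUR/GBP = 0.819020

1 EUR ÷ 0.960976 = 1.04061 CHF
1.04061 CHF × 0.787059 = 0.81902 GBP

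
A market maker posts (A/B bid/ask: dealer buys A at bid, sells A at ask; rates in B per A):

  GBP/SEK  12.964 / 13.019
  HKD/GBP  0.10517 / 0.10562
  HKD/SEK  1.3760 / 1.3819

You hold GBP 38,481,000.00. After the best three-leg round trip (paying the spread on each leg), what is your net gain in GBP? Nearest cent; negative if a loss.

Best loop GBP → HKD → SEK → GBP:
GBP 38,481,000.00 ÷ 0.10562 (buy HKD at ask) = HKD 364,334,406.36
HKD 364,334,406.36 × 1.3760 (sell HKD at bid) = SEK 501,324,143.15
SEK 501,324,143.15 ÷ 13.019 (buy GBP at ask) = GBP 38,507,116.00

Net profit: GBP 26,116.00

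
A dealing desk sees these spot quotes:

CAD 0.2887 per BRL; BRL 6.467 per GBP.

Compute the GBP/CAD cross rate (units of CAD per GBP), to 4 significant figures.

GBP/CAD = 1.867

1 GBP × 6.467 = 6.467 BRL
6.467 BRL × 0.2887 = 1.86702 CAD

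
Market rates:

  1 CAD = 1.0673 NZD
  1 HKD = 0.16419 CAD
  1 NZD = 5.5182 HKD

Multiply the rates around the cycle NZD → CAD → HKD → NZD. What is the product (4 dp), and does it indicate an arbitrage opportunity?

Around NZD → CAD → HKD → NZD: 1 ÷ 1.0673 ÷ 0.16419 ÷ 5.5182 = 1.034116
Product > 1; profitable direction is NZD → CAD → HKD → NZD.

1.0341 (arbitrage exists)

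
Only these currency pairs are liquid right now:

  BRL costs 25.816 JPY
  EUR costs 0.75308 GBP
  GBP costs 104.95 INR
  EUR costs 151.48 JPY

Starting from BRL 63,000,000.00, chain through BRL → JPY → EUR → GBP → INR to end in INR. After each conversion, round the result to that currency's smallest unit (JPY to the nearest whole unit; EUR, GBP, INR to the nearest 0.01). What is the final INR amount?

BRL 63,000,000.00 × 25.816 = JPY 1,626,408,000
JPY 1,626,408,000 ÷ 151.48 = EUR 10,736,783.73
EUR 10,736,783.73 × 0.75308 = GBP 8,085,657.09
GBP 8,085,657.09 × 104.95 = INR 848,589,711.60

INR 848,589,711.60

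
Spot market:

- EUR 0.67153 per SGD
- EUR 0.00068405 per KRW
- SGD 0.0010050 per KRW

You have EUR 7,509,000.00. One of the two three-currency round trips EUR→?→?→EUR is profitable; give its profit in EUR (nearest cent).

Profitable loop is EUR → SGD → KRW → EUR:
EUR 7,509,000.00 ÷ 0.67153 = SGD 11,181,927.84
SGD 11,181,927.84 ÷ 0.0010050 = KRW 11,126,296,355
KRW 11,126,296,355 × 0.00068405 = EUR 7,610,943.02
Profit = EUR 7,610,943.02 − EUR 7,509,000.00

Profit: EUR 101,943.02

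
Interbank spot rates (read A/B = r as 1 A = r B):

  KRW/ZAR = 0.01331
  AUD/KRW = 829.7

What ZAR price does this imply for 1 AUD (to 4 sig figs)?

AUD/ZAR = 11.04

1 AUD × 829.7 = 829.7 KRW
829.7 KRW × 0.01331 = 11.0433 ZAR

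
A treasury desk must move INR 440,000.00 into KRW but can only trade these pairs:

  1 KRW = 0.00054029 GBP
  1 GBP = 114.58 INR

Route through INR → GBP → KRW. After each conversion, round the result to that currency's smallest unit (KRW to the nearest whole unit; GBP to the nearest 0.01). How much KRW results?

KRW 7,107,498

INR 440,000.00 ÷ 114.58 = GBP 3,840.11
GBP 3,840.11 ÷ 0.00054029 = KRW 7,107,498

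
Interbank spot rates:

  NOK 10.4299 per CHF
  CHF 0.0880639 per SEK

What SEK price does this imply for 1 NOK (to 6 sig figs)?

1 NOK ÷ 10.4299 = 0.0958782 CHF
0.0958782 CHF ÷ 0.0880639 = 1.08873 SEK

NOK/SEK = 1.08873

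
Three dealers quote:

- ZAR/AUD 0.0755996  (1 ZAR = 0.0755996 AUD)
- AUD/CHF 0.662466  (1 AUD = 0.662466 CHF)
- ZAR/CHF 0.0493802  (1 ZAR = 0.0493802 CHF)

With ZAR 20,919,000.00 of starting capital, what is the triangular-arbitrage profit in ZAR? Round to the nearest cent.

Profitable loop is ZAR → AUD → CHF → ZAR:
ZAR 20,919,000.00 × 0.0755996 = AUD 1,581,468.03
AUD 1,581,468.03 × 0.662466 = CHF 1,047,668.80
CHF 1,047,668.80 ÷ 0.0493802 = ZAR 21,216,374.21
Profit = ZAR 21,216,374.21 − ZAR 20,919,000.00

Profit: ZAR 297,374.21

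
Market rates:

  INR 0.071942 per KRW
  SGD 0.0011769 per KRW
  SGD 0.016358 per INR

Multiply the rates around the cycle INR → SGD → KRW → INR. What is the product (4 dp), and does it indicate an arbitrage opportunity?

Around INR → SGD → KRW → INR: 1 × 0.016358 ÷ 0.0011769 × 0.071942 = 0.999938
Product ≈ 1 (deviation 0.006%, within rounding noise).

0.9999 (no arbitrage)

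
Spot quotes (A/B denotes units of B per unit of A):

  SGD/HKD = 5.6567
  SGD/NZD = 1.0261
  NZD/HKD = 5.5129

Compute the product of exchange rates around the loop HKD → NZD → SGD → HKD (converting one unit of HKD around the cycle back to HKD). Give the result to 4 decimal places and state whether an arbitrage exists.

1.0000 (no arbitrage)

Around HKD → NZD → SGD → HKD: 1 ÷ 5.5129 ÷ 1.0261 × 5.6567 = 0.999985
Product ≈ 1 (deviation 0.002%, within rounding noise).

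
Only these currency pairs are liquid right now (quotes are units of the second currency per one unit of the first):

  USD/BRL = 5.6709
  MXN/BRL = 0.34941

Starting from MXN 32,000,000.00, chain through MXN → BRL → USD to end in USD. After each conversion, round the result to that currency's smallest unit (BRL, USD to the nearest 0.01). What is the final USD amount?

USD 1,971,665.87

MXN 32,000,000.00 × 0.34941 = BRL 11,181,120.00
BRL 11,181,120.00 ÷ 5.6709 = USD 1,971,665.87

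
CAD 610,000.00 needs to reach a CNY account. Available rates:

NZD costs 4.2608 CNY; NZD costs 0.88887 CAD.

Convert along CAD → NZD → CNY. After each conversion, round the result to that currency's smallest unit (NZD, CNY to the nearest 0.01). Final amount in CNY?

CNY 2,924,036.12

CAD 610,000.00 ÷ 0.88887 = NZD 686,264.58
NZD 686,264.58 × 4.2608 = CNY 2,924,036.12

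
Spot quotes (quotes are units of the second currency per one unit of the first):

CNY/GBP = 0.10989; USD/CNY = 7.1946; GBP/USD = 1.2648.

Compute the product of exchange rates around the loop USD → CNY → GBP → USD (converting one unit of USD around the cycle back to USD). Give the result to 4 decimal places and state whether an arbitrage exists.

1.0000 (no arbitrage)

Around USD → CNY → GBP → USD: 1 × 7.1946 × 0.10989 × 1.2648 = 0.999969
Product ≈ 1 (deviation 0.003%, within rounding noise).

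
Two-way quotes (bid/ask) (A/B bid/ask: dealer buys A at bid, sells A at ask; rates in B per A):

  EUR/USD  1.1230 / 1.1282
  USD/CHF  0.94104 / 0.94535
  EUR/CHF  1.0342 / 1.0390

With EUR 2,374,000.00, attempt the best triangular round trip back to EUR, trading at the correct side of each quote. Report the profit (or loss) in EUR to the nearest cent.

Net profit: EUR 40,643.43

Best loop EUR → USD → CHF → EUR:
EUR 2,374,000.00 × 1.1230 (sell EUR at bid) = USD 2,666,002.00
USD 2,666,002.00 × 0.94104 (sell USD at bid) = CHF 2,508,814.52
CHF 2,508,814.52 ÷ 1.0390 (buy EUR at ask) = EUR 2,414,643.43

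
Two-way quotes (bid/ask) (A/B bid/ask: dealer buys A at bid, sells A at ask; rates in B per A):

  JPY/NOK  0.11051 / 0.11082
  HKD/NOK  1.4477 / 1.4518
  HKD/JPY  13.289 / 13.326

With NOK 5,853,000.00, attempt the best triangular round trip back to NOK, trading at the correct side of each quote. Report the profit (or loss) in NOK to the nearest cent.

Best loop NOK → HKD → JPY → NOK:
NOK 5,853,000.00 ÷ 1.4518 (buy HKD at ask) = HKD 4,031,547.05
HKD 4,031,547.05 × 13.289 (sell HKD at bid) = JPY 53,575,229
JPY 53,575,229 × 0.11051 (sell JPY at bid) = NOK 5,920,598.52

Net profit: NOK 67,598.52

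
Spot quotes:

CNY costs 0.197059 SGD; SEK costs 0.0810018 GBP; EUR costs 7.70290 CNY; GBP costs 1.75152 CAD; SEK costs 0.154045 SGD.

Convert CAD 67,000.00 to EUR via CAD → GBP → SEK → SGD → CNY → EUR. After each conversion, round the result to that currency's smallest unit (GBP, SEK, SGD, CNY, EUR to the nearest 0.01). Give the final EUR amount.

EUR 47,925.00

CAD 67,000.00 ÷ 1.75152 = GBP 38,252.49
GBP 38,252.49 ÷ 0.0810018 = SEK 472,242.47
SEK 472,242.47 × 0.154045 = SGD 72,746.59
SGD 72,746.59 ÷ 0.197059 = CNY 369,161.47
CNY 369,161.47 ÷ 7.70290 = EUR 47,925.00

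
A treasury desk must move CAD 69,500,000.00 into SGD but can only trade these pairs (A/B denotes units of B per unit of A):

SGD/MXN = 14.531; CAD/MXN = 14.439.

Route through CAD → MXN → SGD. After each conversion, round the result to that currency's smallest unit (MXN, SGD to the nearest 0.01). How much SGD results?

CAD 69,500,000.00 × 14.439 = MXN 1,003,510,500.00
MXN 1,003,510,500.00 ÷ 14.531 = SGD 69,059,975.23

SGD 69,059,975.23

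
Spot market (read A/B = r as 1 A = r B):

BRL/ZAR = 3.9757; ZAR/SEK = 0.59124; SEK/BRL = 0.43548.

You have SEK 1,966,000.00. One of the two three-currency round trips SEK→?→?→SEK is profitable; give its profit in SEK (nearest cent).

Profit: SEK 46,468.73

Profitable loop is SEK → BRL → ZAR → SEK:
SEK 1,966,000.00 × 0.43548 = BRL 856,153.68
BRL 856,153.68 × 3.9757 = ZAR 3,403,810.19
ZAR 3,403,810.19 × 0.59124 = SEK 2,012,468.73
Profit = SEK 2,012,468.73 − SEK 1,966,000.00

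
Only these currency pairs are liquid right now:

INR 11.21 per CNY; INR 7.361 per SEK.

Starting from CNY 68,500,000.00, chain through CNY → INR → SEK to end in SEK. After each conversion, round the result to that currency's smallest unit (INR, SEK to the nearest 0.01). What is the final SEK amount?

CNY 68,500,000.00 × 11.21 = INR 767,885,000.00
INR 767,885,000.00 ÷ 7.361 = SEK 104,318,027.44

SEK 104,318,027.44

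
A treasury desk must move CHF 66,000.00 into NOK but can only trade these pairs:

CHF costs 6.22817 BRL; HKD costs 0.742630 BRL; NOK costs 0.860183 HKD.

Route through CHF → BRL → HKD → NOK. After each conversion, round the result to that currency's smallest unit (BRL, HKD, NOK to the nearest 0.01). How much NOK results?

CHF 66,000.00 × 6.22817 = BRL 411,059.22
BRL 411,059.22 ÷ 0.742630 = HKD 553,518.20
HKD 553,518.20 ÷ 0.860183 = NOK 643,488.89

NOK 643,488.89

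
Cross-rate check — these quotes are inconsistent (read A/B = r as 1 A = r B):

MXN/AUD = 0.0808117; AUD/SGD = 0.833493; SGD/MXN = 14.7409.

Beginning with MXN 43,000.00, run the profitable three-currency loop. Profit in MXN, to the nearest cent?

Profitable loop is MXN → SGD → AUD → MXN:
MXN 43,000.00 ÷ 14.7409 = SGD 2,917.05
SGD 2,917.05 ÷ 0.833493 = AUD 3,499.79
AUD 3,499.79 ÷ 0.0808117 = MXN 43,308.01
Profit = MXN 43,308.01 − MXN 43,000.00

Profit: MXN 308.01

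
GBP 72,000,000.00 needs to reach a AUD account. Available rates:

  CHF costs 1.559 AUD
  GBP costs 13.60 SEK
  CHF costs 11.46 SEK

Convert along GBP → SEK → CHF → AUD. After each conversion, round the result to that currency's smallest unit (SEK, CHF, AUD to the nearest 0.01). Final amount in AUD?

AUD 133,208,795.81

GBP 72,000,000.00 × 13.60 = SEK 979,200,000.00
SEK 979,200,000.00 ÷ 11.46 = CHF 85,445,026.18
CHF 85,445,026.18 × 1.559 = AUD 133,208,795.81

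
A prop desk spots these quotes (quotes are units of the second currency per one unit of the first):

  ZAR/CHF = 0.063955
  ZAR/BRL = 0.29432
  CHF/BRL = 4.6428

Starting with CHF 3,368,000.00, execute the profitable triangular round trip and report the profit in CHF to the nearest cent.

Profit: CHF 29,870.22

Profitable loop is CHF → BRL → ZAR → CHF:
CHF 3,368,000.00 × 4.6428 = BRL 15,636,950.40
BRL 15,636,950.40 ÷ 0.29432 = ZAR 53,129,078.55
ZAR 53,129,078.55 × 0.063955 = CHF 3,397,870.22
Profit = CHF 3,397,870.22 − CHF 3,368,000.00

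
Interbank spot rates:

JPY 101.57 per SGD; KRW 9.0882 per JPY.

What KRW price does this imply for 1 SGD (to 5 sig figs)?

1 SGD × 101.57 = 101.57 JPY
101.57 JPY × 9.0882 = 923.088 KRW

SGD/KRW = 923.09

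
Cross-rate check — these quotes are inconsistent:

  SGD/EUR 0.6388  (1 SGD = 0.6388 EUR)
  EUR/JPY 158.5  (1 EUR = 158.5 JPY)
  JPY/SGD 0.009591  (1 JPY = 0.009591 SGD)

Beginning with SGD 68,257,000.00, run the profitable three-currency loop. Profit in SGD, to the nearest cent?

Profitable loop is SGD → JPY → EUR → SGD:
SGD 68,257,000.00 ÷ 0.009591 = JPY 7,116,776,144
JPY 7,116,776,144 ÷ 158.5 = EUR 44,900,795.86
EUR 44,900,795.86 ÷ 0.6388 = SGD 70,289,285.95
Profit = SGD 70,289,285.95 − SGD 68,257,000.00

Profit: SGD 2,032,285.95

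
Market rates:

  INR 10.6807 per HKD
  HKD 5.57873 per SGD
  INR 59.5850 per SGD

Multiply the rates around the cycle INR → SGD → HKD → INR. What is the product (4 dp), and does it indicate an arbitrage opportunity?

Around INR → SGD → HKD → INR: 1 ÷ 59.5850 × 5.57873 × 10.6807 = 0.999996
Product ≈ 1 (deviation 0.000%, within rounding noise).

1.0000 (no arbitrage)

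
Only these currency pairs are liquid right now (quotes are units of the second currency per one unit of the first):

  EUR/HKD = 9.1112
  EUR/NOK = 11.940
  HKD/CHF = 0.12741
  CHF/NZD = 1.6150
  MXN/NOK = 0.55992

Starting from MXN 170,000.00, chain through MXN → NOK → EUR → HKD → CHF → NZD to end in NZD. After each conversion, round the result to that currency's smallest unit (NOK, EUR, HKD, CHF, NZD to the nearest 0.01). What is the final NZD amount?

MXN 170,000.00 × 0.55992 = NOK 95,186.40
NOK 95,186.40 ÷ 11.940 = EUR 7,972.06
EUR 7,972.06 × 9.1112 = HKD 72,635.03
HKD 72,635.03 × 0.12741 = CHF 9,254.43
CHF 9,254.43 × 1.6150 = NZD 14,945.90

NZD 14,945.90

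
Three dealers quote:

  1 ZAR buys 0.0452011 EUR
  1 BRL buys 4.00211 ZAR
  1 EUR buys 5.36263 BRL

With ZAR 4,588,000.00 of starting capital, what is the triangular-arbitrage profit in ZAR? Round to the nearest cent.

Profit: ZAR 141,416.38

Profitable loop is ZAR → BRL → EUR → ZAR:
ZAR 4,588,000.00 ÷ 4.00211 = BRL 1,146,395.28
BRL 1,146,395.28 ÷ 5.36263 = EUR 213,774.82
EUR 213,774.82 ÷ 0.0452011 = ZAR 4,729,416.38
Profit = ZAR 4,729,416.38 − ZAR 4,588,000.00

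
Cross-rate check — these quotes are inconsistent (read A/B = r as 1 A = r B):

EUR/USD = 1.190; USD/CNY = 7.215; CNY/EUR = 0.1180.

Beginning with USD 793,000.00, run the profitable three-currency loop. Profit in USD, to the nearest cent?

Profitable loop is USD → CNY → EUR → USD:
USD 793,000.00 × 7.215 = CNY 5,721,495.00
CNY 5,721,495.00 × 0.1180 = EUR 675,136.41
EUR 675,136.41 × 1.190 = USD 803,412.33
Profit = USD 803,412.33 − USD 793,000.00

Profit: USD 10,412.33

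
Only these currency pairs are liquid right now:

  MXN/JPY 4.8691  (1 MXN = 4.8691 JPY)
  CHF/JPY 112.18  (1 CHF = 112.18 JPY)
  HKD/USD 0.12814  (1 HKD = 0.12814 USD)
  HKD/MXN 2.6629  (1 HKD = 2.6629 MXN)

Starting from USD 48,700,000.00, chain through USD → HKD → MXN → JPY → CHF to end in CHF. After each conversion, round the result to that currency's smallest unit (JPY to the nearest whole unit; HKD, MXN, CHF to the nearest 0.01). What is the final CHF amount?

CHF 43,927,082.29

USD 48,700,000.00 ÷ 0.12814 = HKD 380,053,066.96
HKD 380,053,066.96 × 2.6629 = MXN 1,012,043,312.01
MXN 1,012,043,312.01 × 4.8691 = JPY 4,927,740,091
JPY 4,927,740,091 ÷ 112.18 = CHF 43,927,082.29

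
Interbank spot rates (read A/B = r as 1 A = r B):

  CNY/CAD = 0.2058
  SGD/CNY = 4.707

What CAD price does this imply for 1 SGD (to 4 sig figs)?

1 SGD × 4.707 = 4.707 CNY
4.707 CNY × 0.2058 = 0.968701 CAD

SGD/CAD = 0.9687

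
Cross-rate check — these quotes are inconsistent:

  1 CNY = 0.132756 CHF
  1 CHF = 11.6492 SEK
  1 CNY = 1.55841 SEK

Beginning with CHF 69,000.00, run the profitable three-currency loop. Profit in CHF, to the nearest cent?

Profit: CHF 531.33

Profitable loop is CHF → CNY → SEK → CHF:
CHF 69,000.00 ÷ 0.132756 = CNY 519,750.52
CNY 519,750.52 × 1.55841 = SEK 809,984.41
SEK 809,984.41 ÷ 11.6492 = CHF 69,531.33
Profit = CHF 69,531.33 − CHF 69,000.00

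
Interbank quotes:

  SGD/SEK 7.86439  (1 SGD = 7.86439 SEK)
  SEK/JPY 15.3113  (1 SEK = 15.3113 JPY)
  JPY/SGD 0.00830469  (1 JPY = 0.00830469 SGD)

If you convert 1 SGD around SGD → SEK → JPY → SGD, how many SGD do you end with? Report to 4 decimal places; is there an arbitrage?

1.0000 (no arbitrage)

Around SGD → SEK → JPY → SGD: 1 × 7.86439 × 15.3113 × 0.00830469 = 1.000001
Product ≈ 1 (deviation 0.000%, within rounding noise).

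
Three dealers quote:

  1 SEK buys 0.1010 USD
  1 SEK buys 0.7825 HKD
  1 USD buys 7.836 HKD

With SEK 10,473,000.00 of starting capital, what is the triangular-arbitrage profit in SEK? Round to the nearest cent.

Profit: SEK 119,599.65

Profitable loop is SEK → USD → HKD → SEK:
SEK 10,473,000.00 × 0.1010 = USD 1,057,773.00
USD 1,057,773.00 × 7.836 = HKD 8,288,709.23
HKD 8,288,709.23 ÷ 0.7825 = SEK 10,592,599.65
Profit = SEK 10,592,599.65 − SEK 10,473,000.00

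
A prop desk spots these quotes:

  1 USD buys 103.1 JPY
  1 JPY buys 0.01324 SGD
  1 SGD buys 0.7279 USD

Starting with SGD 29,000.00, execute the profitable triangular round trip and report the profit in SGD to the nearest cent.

Profitable loop is SGD → JPY → USD → SGD:
SGD 29,000.00 ÷ 0.01324 = JPY 2,190,332
JPY 2,190,332 ÷ 103.1 = USD 21,244.74
USD 21,244.74 ÷ 0.7279 = SGD 29,186.34
Profit = SGD 29,186.34 − SGD 29,000.00

Profit: SGD 186.34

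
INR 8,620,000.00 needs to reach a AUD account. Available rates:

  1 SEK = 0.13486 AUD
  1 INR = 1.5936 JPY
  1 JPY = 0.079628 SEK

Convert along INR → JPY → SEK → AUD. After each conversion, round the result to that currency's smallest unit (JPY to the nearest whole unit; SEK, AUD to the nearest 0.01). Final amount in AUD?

INR 8,620,000.00 × 1.5936 = JPY 13,736,832
JPY 13,736,832 × 0.079628 = SEK 1,093,836.46
SEK 1,093,836.46 × 0.13486 = AUD 147,514.78

AUD 147,514.78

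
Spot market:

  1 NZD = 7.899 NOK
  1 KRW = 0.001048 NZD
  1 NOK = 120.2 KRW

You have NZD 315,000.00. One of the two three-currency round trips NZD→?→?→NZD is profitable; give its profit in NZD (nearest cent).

Profit: NZD 1,572.14

Profitable loop is NZD → KRW → NOK → NZD:
NZD 315,000.00 ÷ 0.001048 = KRW 300,572,519
KRW 300,572,519 ÷ 120.2 = NOK 2,500,603.32
NOK 2,500,603.32 ÷ 7.899 = NZD 316,572.14
Profit = NZD 316,572.14 − NZD 315,000.00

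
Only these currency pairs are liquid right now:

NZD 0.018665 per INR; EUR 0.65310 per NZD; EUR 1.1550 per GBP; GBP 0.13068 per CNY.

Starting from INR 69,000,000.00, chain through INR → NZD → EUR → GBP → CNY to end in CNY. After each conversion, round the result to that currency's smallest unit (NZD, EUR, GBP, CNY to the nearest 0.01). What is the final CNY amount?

CNY 5,572,699.88

INR 69,000,000.00 × 0.018665 = NZD 1,287,885.00
NZD 1,287,885.00 × 0.65310 = EUR 841,117.69
EUR 841,117.69 ÷ 1.1550 = GBP 728,240.42
GBP 728,240.42 ÷ 0.13068 = CNY 5,572,699.88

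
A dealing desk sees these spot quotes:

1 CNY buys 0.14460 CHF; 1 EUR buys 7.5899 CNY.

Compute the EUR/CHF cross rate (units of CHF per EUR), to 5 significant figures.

EUR/CHF = 1.0975

1 EUR × 7.5899 = 7.5899 CNY
7.5899 CNY × 0.14460 = 1.0975 CHF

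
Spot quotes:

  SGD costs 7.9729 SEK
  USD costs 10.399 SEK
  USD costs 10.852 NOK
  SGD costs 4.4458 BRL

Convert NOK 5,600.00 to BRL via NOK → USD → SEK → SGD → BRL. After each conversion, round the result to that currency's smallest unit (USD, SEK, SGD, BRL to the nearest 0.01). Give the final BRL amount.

NOK 5,600.00 ÷ 10.852 = USD 516.03
USD 516.03 × 10.399 = SEK 5,366.20
SEK 5,366.20 ÷ 7.9729 = SGD 673.05
SGD 673.05 × 4.4458 = BRL 2,992.25

BRL 2,992.25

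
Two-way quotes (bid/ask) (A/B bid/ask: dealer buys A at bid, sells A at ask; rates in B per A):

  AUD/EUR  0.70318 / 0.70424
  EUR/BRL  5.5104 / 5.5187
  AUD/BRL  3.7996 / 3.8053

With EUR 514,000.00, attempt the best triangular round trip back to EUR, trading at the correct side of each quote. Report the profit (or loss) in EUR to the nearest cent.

Best loop EUR → BRL → AUD → EUR:
EUR 514,000.00 × 5.5104 (sell EUR at bid) = BRL 2,832,345.60
BRL 2,832,345.60 ÷ 3.8053 (buy AUD at ask) = AUD 744,315.98
AUD 744,315.98 × 0.70318 (sell AUD at bid) = EUR 523,388.11

Net profit: EUR 9,388.11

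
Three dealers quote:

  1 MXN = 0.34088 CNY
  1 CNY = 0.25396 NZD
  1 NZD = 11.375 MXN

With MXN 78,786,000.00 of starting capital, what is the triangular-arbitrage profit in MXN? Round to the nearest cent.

Profitable loop is MXN → NZD → CNY → MXN:
MXN 78,786,000.00 ÷ 11.375 = NZD 6,926,241.76
NZD 6,926,241.76 ÷ 0.25396 = CNY 27,272,963.29
CNY 27,272,963.29 ÷ 0.34088 = MXN 80,007,519.64
Profit = MXN 80,007,519.64 − MXN 78,786,000.00

Profit: MXN 1,221,519.64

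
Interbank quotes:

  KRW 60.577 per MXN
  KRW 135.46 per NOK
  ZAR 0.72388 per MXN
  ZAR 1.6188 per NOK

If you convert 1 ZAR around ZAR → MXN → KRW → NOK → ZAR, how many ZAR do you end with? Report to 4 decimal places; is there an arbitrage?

Around ZAR → MXN → KRW → NOK → ZAR: 1 ÷ 0.72388 × 60.577 ÷ 135.46 × 1.6188 = 1.000054
Product ≈ 1 (deviation 0.005%, within rounding noise).

1.0001 (no arbitrage)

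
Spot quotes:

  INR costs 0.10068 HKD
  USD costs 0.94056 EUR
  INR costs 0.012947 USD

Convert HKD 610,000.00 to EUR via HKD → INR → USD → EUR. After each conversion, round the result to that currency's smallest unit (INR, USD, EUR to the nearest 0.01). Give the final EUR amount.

EUR 73,780.62

HKD 610,000.00 ÷ 0.10068 = INR 6,058,800.16
INR 6,058,800.16 × 0.012947 = USD 78,443.29
USD 78,443.29 × 0.94056 = EUR 73,780.62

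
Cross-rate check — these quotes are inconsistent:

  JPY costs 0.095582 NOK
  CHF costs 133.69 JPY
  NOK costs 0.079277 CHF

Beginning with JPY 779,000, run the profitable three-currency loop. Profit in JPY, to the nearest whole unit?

Profitable loop is JPY → NOK → CHF → JPY:
JPY 779,000 × 0.095582 = NOK 74,458.38
NOK 74,458.38 × 0.079277 = CHF 5,902.84
CHF 5,902.84 × 133.69 = JPY 789,150
Profit = JPY 789,150 − JPY 779,000

Profit: JPY 10,150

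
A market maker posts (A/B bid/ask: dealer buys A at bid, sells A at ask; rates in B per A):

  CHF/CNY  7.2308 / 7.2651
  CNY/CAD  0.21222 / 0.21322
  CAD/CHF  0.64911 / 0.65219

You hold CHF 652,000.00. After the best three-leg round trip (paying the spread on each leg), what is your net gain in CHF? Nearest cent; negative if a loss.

Net result: CHF -2,560.72 (no profitable arbitrage after spreads)

Best loop CHF → CNY → CAD → CHF:
CHF 652,000.00 × 7.2308 (sell CHF at bid) = CNY 4,714,481.60
CNY 4,714,481.60 × 0.21222 (sell CNY at bid) = CAD 1,000,507.29
CAD 1,000,507.29 × 0.64911 (sell CAD at bid) = CHF 649,439.28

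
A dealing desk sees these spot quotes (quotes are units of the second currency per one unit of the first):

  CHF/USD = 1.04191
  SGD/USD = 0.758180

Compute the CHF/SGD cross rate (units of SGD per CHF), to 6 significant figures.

CHF/SGD = 1.37423

1 CHF × 1.04191 = 1.04191 USD
1.04191 USD ÷ 0.758180 = 1.37423 SGD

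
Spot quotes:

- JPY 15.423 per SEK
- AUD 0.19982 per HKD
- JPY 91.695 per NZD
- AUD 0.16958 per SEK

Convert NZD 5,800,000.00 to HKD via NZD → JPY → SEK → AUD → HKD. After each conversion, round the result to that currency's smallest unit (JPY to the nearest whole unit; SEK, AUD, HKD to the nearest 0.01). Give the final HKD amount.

HKD 29,264,456.71

NZD 5,800,000.00 × 91.695 = JPY 531,831,000
JPY 531,831,000 ÷ 15.423 = SEK 34,482,979.96
SEK 34,482,979.96 × 0.16958 = AUD 5,847,623.74
AUD 5,847,623.74 ÷ 0.19982 = HKD 29,264,456.71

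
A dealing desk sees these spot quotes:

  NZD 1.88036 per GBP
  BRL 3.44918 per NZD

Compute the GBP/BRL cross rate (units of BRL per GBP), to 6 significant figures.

GBP/BRL = 6.48570

1 GBP × 1.88036 = 1.88036 NZD
1.88036 NZD × 3.44918 = 6.4857 BRL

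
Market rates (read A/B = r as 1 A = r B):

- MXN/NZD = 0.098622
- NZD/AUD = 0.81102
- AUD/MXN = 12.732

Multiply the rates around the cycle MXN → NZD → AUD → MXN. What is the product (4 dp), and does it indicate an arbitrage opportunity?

Around MXN → NZD → AUD → MXN: 1 × 0.098622 × 0.81102 × 12.732 = 1.018362
Product > 1; profitable direction is MXN → NZD → AUD → MXN.

1.0184 (arbitrage exists)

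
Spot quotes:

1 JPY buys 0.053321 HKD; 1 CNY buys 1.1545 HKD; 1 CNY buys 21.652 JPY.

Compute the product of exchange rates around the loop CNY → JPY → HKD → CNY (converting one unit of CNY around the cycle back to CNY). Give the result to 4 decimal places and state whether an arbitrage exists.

1.0000 (no arbitrage)

Around CNY → JPY → HKD → CNY: 1 × 21.652 × 0.053321 ÷ 1.1545 = 1.000005
Product ≈ 1 (deviation 0.001%, within rounding noise).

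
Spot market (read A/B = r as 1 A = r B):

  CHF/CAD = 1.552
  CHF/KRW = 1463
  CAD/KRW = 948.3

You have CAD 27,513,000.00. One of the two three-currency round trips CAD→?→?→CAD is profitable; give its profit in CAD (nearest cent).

Profitable loop is CAD → KRW → CHF → CAD:
CAD 27,513,000.00 × 948.3 = KRW 26,090,577,900
KRW 26,090,577,900 ÷ 1463 = CHF 17,833,614.42
CHF 17,833,614.42 × 1.552 = CAD 27,677,769.58
Profit = CAD 27,677,769.58 − CAD 27,513,000.00

Profit: CAD 164,769.58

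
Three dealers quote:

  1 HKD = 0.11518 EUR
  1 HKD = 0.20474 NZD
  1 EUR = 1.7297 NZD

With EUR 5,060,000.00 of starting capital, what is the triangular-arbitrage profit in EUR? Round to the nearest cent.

Profit: EUR 140,024.10

Profitable loop is EUR → HKD → NZD → EUR:
EUR 5,060,000.00 ÷ 0.11518 = HKD 43,931,238.06
HKD 43,931,238.06 × 0.20474 = NZD 8,994,481.68
NZD 8,994,481.68 ÷ 1.7297 = EUR 5,200,024.10
Profit = EUR 5,200,024.10 − EUR 5,060,000.00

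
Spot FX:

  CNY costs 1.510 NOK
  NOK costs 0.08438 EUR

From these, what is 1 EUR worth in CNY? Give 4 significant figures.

1 EUR ÷ 0.08438 = 11.8511 NOK
11.8511 NOK ÷ 1.510 = 7.84844 CNY

EUR/CNY = 7.848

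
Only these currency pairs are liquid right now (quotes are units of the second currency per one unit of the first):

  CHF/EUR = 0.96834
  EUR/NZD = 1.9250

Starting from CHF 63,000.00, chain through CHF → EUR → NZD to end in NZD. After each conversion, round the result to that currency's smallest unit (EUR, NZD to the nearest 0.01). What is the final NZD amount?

CHF 63,000.00 × 0.96834 = EUR 61,005.42
EUR 61,005.42 × 1.9250 = NZD 117,435.43

NZD 117,435.43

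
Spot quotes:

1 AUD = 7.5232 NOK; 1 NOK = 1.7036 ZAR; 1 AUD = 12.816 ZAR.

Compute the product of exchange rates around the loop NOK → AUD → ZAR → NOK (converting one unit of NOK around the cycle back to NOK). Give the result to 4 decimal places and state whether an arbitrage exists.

1.0000 (no arbitrage)

Around NOK → AUD → ZAR → NOK: 1 ÷ 7.5232 × 12.816 ÷ 1.7036 = 0.999959
Product ≈ 1 (deviation 0.004%, within rounding noise).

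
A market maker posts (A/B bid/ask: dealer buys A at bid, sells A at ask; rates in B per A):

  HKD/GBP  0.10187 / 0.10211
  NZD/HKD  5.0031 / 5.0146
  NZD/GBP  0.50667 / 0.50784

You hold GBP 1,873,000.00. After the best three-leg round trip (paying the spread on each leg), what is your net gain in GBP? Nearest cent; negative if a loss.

Net profit: GBP 6,733.85

Best loop GBP → NZD → HKD → GBP:
GBP 1,873,000.00 ÷ 0.50784 (buy NZD at ask) = NZD 3,688,169.50
NZD 3,688,169.50 × 5.0031 (sell NZD at bid) = HKD 18,452,280.84
HKD 18,452,280.84 × 0.10187 (sell HKD at bid) = GBP 1,879,733.85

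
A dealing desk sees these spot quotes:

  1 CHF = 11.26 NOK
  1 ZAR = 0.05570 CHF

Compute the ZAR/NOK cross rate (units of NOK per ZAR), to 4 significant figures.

ZAR/NOK = 0.6272

1 ZAR × 0.05570 = 0.0557 CHF
0.0557 CHF × 11.26 = 0.627182 NOK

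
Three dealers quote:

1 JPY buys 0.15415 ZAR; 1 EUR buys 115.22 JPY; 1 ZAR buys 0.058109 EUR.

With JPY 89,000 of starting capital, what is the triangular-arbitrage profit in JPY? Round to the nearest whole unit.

Profitable loop is JPY → ZAR → EUR → JPY:
JPY 89,000 × 0.15415 = ZAR 13,719.35
ZAR 13,719.35 × 0.058109 = EUR 797.22
EUR 797.22 × 115.22 = JPY 91,855
Profit = JPY 91,855 − JPY 89,000

Profit: JPY 2,855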